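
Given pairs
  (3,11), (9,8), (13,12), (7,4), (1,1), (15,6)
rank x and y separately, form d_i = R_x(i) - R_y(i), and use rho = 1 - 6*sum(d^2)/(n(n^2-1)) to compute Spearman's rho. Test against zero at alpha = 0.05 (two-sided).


Step 1: Rank x and y separately (midranks; no ties here).
rank(x): 3->2, 9->4, 13->5, 7->3, 1->1, 15->6
rank(y): 11->5, 8->4, 12->6, 4->2, 1->1, 6->3
Step 2: d_i = R_x(i) - R_y(i); compute d_i^2.
  (2-5)^2=9, (4-4)^2=0, (5-6)^2=1, (3-2)^2=1, (1-1)^2=0, (6-3)^2=9
sum(d^2) = 20.
Step 3: rho = 1 - 6*20 / (6*(6^2 - 1)) = 1 - 120/210 = 0.428571.
Step 4: Under H0, t = rho * sqrt((n-2)/(1-rho^2)) = 0.9487 ~ t(4).
Step 5: Two-sided p-value from the t-distribution with 4 df = 0.396501.
Step 6: alpha = 0.05. fail to reject H0.

rho = 0.4286, p = 0.396501, fail to reject H0 at alpha = 0.05.


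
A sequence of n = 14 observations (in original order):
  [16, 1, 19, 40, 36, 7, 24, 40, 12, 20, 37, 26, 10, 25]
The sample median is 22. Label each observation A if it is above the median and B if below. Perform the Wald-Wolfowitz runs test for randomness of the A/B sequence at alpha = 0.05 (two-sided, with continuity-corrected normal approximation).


Step 1: Compute median = 22; label A = above, B = below.
Labels in order: BBBAABAABBAABA  (n_A = 7, n_B = 7)
Step 2: Count runs R = 8.
Step 3: Under H0 (random ordering), E[R] = 2*n_A*n_B/(n_A+n_B) + 1 = 2*7*7/14 + 1 = 8.0000.
        Var[R] = 2*n_A*n_B*(2*n_A*n_B - n_A - n_B) / ((n_A+n_B)^2 * (n_A+n_B-1)) = 8232/2548 = 3.2308.
        SD[R] = 1.7974.
Step 4: R = E[R], so z = 0 with no continuity correction.
Step 5: Two-sided p-value via normal approximation = 2*(1 - Phi(|z|)) = 1.000000.
Step 6: alpha = 0.05. fail to reject H0.

R = 8, z = 0.0000, p = 1.000000, fail to reject H0.


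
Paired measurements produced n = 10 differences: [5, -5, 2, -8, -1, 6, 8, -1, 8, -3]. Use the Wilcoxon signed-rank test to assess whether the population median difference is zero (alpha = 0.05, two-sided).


Step 1: Drop any zero differences (none here) and take |d_i|.
|d| = [5, 5, 2, 8, 1, 6, 8, 1, 8, 3]
Step 2: Midrank |d_i| (ties get averaged ranks).
ranks: |5|->5.5, |5|->5.5, |2|->3, |8|->9, |1|->1.5, |6|->7, |8|->9, |1|->1.5, |8|->9, |3|->4
Step 3: Attach original signs; sum ranks with positive sign and with negative sign.
W+ = 5.5 + 3 + 7 + 9 + 9 = 33.5
W- = 5.5 + 9 + 1.5 + 1.5 + 4 = 21.5
(Check: W+ + W- = 55 should equal n(n+1)/2 = 55.)
Step 4: Test statistic W = min(W+, W-) = 21.5.
Step 5: Ties in |d|, so use the tie-corrected normal approximation.
        E[W] = n(n+1)/4 = 10*11/4 = 27.5.
        Tie groups: |d|=1 (t=2), |d|=5 (t=2), |d|=8 (t=3); sum(t^3 - t) = 36.
        Var[W] = n(n+1)(2n+1)/24 - sum(t^3-t)/48 = 2310/24 - 36/48 = 95.5.
        z = (W - E[W]) / sqrt(Var[W]) = (21.5 - 27.5) / 9.7724 = -0.6140.
        Two-sided p = 2*Phi(z) = 0.539233.
Step 6: alpha = 0.05. fail to reject H0.

W+ = 33.5, W- = 21.5, W = min = 21.5, p = 0.539233, fail to reject H0.


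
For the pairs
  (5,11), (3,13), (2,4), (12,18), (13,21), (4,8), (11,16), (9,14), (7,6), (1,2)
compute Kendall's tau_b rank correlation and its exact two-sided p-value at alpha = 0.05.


Step 1: Enumerate the 45 unordered pairs (i,j) with i<j and classify each by sign(x_j-x_i) * sign(y_j-y_i).
  (1,2):dx=-2,dy=+2->D; (1,3):dx=-3,dy=-7->C; (1,4):dx=+7,dy=+7->C; (1,5):dx=+8,dy=+10->C
  (1,6):dx=-1,dy=-3->C; (1,7):dx=+6,dy=+5->C; (1,8):dx=+4,dy=+3->C; (1,9):dx=+2,dy=-5->D
  (1,10):dx=-4,dy=-9->C; (2,3):dx=-1,dy=-9->C; (2,4):dx=+9,dy=+5->C; (2,5):dx=+10,dy=+8->C
  (2,6):dx=+1,dy=-5->D; (2,7):dx=+8,dy=+3->C; (2,8):dx=+6,dy=+1->C; (2,9):dx=+4,dy=-7->D
  (2,10):dx=-2,dy=-11->C; (3,4):dx=+10,dy=+14->C; (3,5):dx=+11,dy=+17->C; (3,6):dx=+2,dy=+4->C
  (3,7):dx=+9,dy=+12->C; (3,8):dx=+7,dy=+10->C; (3,9):dx=+5,dy=+2->C; (3,10):dx=-1,dy=-2->C
  (4,5):dx=+1,dy=+3->C; (4,6):dx=-8,dy=-10->C; (4,7):dx=-1,dy=-2->C; (4,8):dx=-3,dy=-4->C
  (4,9):dx=-5,dy=-12->C; (4,10):dx=-11,dy=-16->C; (5,6):dx=-9,dy=-13->C; (5,7):dx=-2,dy=-5->C
  (5,8):dx=-4,dy=-7->C; (5,9):dx=-6,dy=-15->C; (5,10):dx=-12,dy=-19->C; (6,7):dx=+7,dy=+8->C
  (6,8):dx=+5,dy=+6->C; (6,9):dx=+3,dy=-2->D; (6,10):dx=-3,dy=-6->C; (7,8):dx=-2,dy=-2->C
  (7,9):dx=-4,dy=-10->C; (7,10):dx=-10,dy=-14->C; (8,9):dx=-2,dy=-8->C; (8,10):dx=-8,dy=-12->C
  (9,10):dx=-6,dy=-4->C
Step 2: C = 40, D = 5, total pairs = 45.
Step 3: tau = (C - D)/(n(n-1)/2) = (40 - 5)/45 = 0.777778.
Step 4: Exact two-sided p-value (enumerate n! = 3628800 permutations of y under H0): p = 0.000946.
Step 5: alpha = 0.05. reject H0.

tau_b = 0.7778 (C=40, D=5), p = 0.000946, reject H0.


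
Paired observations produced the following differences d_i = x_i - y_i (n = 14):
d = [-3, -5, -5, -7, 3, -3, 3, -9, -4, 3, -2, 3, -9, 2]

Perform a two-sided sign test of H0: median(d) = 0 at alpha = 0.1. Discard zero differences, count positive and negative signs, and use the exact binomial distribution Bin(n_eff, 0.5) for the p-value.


Step 1: Discard zero differences. Original n = 14; n_eff = number of nonzero differences = 14.
Nonzero differences (with sign): -3, -5, -5, -7, +3, -3, +3, -9, -4, +3, -2, +3, -9, +2
Step 2: Count signs: positive = 5, negative = 9.
Step 3: Under H0: P(positive) = 0.5, so the number of positives S ~ Bin(14, 0.5).
Step 4: Two-sided exact p-value = sum of Bin(14,0.5) probabilities at or below the observed probability = 0.423950.
Step 5: alpha = 0.1. fail to reject H0.

n_eff = 14, pos = 5, neg = 9, p = 0.423950, fail to reject H0.


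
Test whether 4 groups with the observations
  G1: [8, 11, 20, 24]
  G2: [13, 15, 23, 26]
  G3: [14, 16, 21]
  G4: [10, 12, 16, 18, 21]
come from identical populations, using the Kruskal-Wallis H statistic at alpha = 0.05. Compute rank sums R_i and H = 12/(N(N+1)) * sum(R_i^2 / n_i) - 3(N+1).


Step 1: Combine all N = 16 observations and assign midranks.
sorted (value, group, rank): (8,G1,1), (10,G4,2), (11,G1,3), (12,G4,4), (13,G2,5), (14,G3,6), (15,G2,7), (16,G3,8.5), (16,G4,8.5), (18,G4,10), (20,G1,11), (21,G3,12.5), (21,G4,12.5), (23,G2,14), (24,G1,15), (26,G2,16)
Step 2: Sum ranks within each group.
R_1 = 30 (n_1 = 4)
R_2 = 42 (n_2 = 4)
R_3 = 27 (n_3 = 3)
R_4 = 37 (n_4 = 5)
Step 3: H = 12/(N(N+1)) * sum(R_i^2/n_i) - 3(N+1)
     = 12/(16*17) * (30^2/4 + 42^2/4 + 27^2/3 + 37^2/5) - 3*17
     = 0.044118 * 1182.8 - 51
     = 1.182353.
Step 4: Ties present; correction factor C = 1 - 12/(16^3 - 16) = 0.997059. Corrected H = 1.182353 / 0.997059 = 1.185841.
Step 5: Under H0, H ~ chi^2(3); p-value = 0.756402.
Step 6: alpha = 0.05. fail to reject H0.

H = 1.1858, df = 3, p = 0.756402, fail to reject H0.


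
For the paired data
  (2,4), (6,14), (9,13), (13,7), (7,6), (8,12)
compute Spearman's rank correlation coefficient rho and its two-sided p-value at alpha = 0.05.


Step 1: Rank x and y separately (midranks; no ties here).
rank(x): 2->1, 6->2, 9->5, 13->6, 7->3, 8->4
rank(y): 4->1, 14->6, 13->5, 7->3, 6->2, 12->4
Step 2: d_i = R_x(i) - R_y(i); compute d_i^2.
  (1-1)^2=0, (2-6)^2=16, (5-5)^2=0, (6-3)^2=9, (3-2)^2=1, (4-4)^2=0
sum(d^2) = 26.
Step 3: rho = 1 - 6*26 / (6*(6^2 - 1)) = 1 - 156/210 = 0.257143.
Step 4: Under H0, t = rho * sqrt((n-2)/(1-rho^2)) = 0.5322 ~ t(4).
Step 5: Two-sided p-value from the t-distribution with 4 df = 0.622787.
Step 6: alpha = 0.05. fail to reject H0.

rho = 0.2571, p = 0.622787, fail to reject H0 at alpha = 0.05.


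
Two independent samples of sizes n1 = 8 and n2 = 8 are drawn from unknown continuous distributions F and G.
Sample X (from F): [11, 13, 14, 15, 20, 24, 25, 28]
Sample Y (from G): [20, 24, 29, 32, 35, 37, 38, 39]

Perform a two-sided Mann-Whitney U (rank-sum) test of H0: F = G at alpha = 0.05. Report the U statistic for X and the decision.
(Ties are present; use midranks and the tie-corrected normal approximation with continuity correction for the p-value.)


Step 1: Combine and sort all 16 observations; assign midranks.
sorted (value, group): (11,X), (13,X), (14,X), (15,X), (20,X), (20,Y), (24,X), (24,Y), (25,X), (28,X), (29,Y), (32,Y), (35,Y), (37,Y), (38,Y), (39,Y)
ranks: 11->1, 13->2, 14->3, 15->4, 20->5.5, 20->5.5, 24->7.5, 24->7.5, 25->9, 28->10, 29->11, 32->12, 35->13, 37->14, 38->15, 39->16
Step 2: Rank sum for X: R1 = 1 + 2 + 3 + 4 + 5.5 + 7.5 + 9 + 10 = 42.
Step 3: U_X = R1 - n1(n1+1)/2 = 42 - 8*9/2 = 42 - 36 = 6.
       U_Y = n1*n2 - U_X = 64 - 6 = 58.
Step 4: Ties are present, so use the tie-corrected normal approximation (with continuity correction) for the p-value.
Step 5: p-value = 0.007319; compare to alpha = 0.05. reject H0.

U_X = 6, p = 0.007319, reject H0 at alpha = 0.05.


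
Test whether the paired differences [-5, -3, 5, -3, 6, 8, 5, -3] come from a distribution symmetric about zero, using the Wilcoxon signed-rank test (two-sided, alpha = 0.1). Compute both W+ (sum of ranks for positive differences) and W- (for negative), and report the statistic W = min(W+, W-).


Step 1: Drop any zero differences (none here) and take |d_i|.
|d| = [5, 3, 5, 3, 6, 8, 5, 3]
Step 2: Midrank |d_i| (ties get averaged ranks).
ranks: |5|->5, |3|->2, |5|->5, |3|->2, |6|->7, |8|->8, |5|->5, |3|->2
Step 3: Attach original signs; sum ranks with positive sign and with negative sign.
W+ = 5 + 7 + 8 + 5 = 25
W- = 5 + 2 + 2 + 2 = 11
(Check: W+ + W- = 36 should equal n(n+1)/2 = 36.)
Step 4: Test statistic W = min(W+, W-) = 11.
Step 5: Ties in |d|, so use the tie-corrected normal approximation.
        E[W] = n(n+1)/4 = 8*9/4 = 18.
        Tie groups: |d|=3 (t=3), |d|=5 (t=3); sum(t^3 - t) = 48.
        Var[W] = n(n+1)(2n+1)/24 - sum(t^3-t)/48 = 1224/24 - 48/48 = 50.
        z = (W - E[W]) / sqrt(Var[W]) = (11 - 18) / 7.0711 = -0.9899.
        Two-sided p = 2*Phi(z) = 0.322199.
Step 6: alpha = 0.1. fail to reject H0.

W+ = 25, W- = 11, W = min = 11, p = 0.322199, fail to reject H0.


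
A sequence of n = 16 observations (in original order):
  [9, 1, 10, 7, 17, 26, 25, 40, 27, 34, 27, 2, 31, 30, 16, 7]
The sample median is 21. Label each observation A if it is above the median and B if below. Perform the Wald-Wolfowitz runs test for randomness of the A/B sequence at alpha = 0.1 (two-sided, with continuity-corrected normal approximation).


Step 1: Compute median = 21; label A = above, B = below.
Labels in order: BBBBBAAAAAABAABB  (n_A = 8, n_B = 8)
Step 2: Count runs R = 5.
Step 3: Under H0 (random ordering), E[R] = 2*n_A*n_B/(n_A+n_B) + 1 = 2*8*8/16 + 1 = 9.0000.
        Var[R] = 2*n_A*n_B*(2*n_A*n_B - n_A - n_B) / ((n_A+n_B)^2 * (n_A+n_B-1)) = 14336/3840 = 3.7333.
        SD[R] = 1.9322.
Step 4: Continuity-corrected z = (R + 0.5 - E[R]) / SD[R] = (5 + 0.5 - 9.0000) / 1.9322 = -1.8114.
Step 5: Two-sided p-value via normal approximation = 2*(1 - Phi(|z|)) = 0.070076.
Step 6: alpha = 0.1. reject H0.

R = 5, z = -1.8114, p = 0.070076, reject H0.


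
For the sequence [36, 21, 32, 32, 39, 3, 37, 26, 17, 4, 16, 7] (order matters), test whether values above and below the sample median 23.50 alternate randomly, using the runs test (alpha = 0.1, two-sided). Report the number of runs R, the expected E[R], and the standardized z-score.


Step 1: Compute median = 23.50; label A = above, B = below.
Labels in order: ABAAABAABBBB  (n_A = 6, n_B = 6)
Step 2: Count runs R = 6.
Step 3: Under H0 (random ordering), E[R] = 2*n_A*n_B/(n_A+n_B) + 1 = 2*6*6/12 + 1 = 7.0000.
        Var[R] = 2*n_A*n_B*(2*n_A*n_B - n_A - n_B) / ((n_A+n_B)^2 * (n_A+n_B-1)) = 4320/1584 = 2.7273.
        SD[R] = 1.6514.
Step 4: Continuity-corrected z = (R + 0.5 - E[R]) / SD[R] = (6 + 0.5 - 7.0000) / 1.6514 = -0.3028.
Step 5: Two-sided p-value via normal approximation = 2*(1 - Phi(|z|)) = 0.762069.
Step 6: alpha = 0.1. fail to reject H0.

R = 6, z = -0.3028, p = 0.762069, fail to reject H0.


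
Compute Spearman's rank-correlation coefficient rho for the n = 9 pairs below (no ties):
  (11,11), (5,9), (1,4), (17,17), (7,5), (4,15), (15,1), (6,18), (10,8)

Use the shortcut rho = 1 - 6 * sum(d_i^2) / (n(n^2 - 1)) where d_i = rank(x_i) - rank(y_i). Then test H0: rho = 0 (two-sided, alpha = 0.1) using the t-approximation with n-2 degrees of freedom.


Step 1: Rank x and y separately (midranks; no ties here).
rank(x): 11->7, 5->3, 1->1, 17->9, 7->5, 4->2, 15->8, 6->4, 10->6
rank(y): 11->6, 9->5, 4->2, 17->8, 5->3, 15->7, 1->1, 18->9, 8->4
Step 2: d_i = R_x(i) - R_y(i); compute d_i^2.
  (7-6)^2=1, (3-5)^2=4, (1-2)^2=1, (9-8)^2=1, (5-3)^2=4, (2-7)^2=25, (8-1)^2=49, (4-9)^2=25, (6-4)^2=4
sum(d^2) = 114.
Step 3: rho = 1 - 6*114 / (9*(9^2 - 1)) = 1 - 684/720 = 0.050000.
Step 4: Under H0, t = rho * sqrt((n-2)/(1-rho^2)) = 0.1325 ~ t(7).
Step 5: Two-sided p-value from the t-distribution with 7 df = 0.898353.
Step 6: alpha = 0.1. fail to reject H0.

rho = 0.0500, p = 0.898353, fail to reject H0 at alpha = 0.1.


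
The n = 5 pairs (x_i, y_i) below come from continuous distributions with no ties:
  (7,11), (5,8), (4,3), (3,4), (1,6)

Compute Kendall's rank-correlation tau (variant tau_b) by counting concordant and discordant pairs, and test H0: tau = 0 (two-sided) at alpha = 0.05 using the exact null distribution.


Step 1: Enumerate the 10 unordered pairs (i,j) with i<j and classify each by sign(x_j-x_i) * sign(y_j-y_i).
  (1,2):dx=-2,dy=-3->C; (1,3):dx=-3,dy=-8->C; (1,4):dx=-4,dy=-7->C; (1,5):dx=-6,dy=-5->C
  (2,3):dx=-1,dy=-5->C; (2,4):dx=-2,dy=-4->C; (2,5):dx=-4,dy=-2->C; (3,4):dx=-1,dy=+1->D
  (3,5):dx=-3,dy=+3->D; (4,5):dx=-2,dy=+2->D
Step 2: C = 7, D = 3, total pairs = 10.
Step 3: tau = (C - D)/(n(n-1)/2) = (7 - 3)/10 = 0.400000.
Step 4: Exact two-sided p-value (enumerate n! = 120 permutations of y under H0): p = 0.483333.
Step 5: alpha = 0.05. fail to reject H0.

tau_b = 0.4000 (C=7, D=3), p = 0.483333, fail to reject H0.


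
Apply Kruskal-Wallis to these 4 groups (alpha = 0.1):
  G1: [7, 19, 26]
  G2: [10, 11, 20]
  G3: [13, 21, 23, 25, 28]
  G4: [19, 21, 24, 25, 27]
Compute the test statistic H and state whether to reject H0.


Step 1: Combine all N = 16 observations and assign midranks.
sorted (value, group, rank): (7,G1,1), (10,G2,2), (11,G2,3), (13,G3,4), (19,G1,5.5), (19,G4,5.5), (20,G2,7), (21,G3,8.5), (21,G4,8.5), (23,G3,10), (24,G4,11), (25,G3,12.5), (25,G4,12.5), (26,G1,14), (27,G4,15), (28,G3,16)
Step 2: Sum ranks within each group.
R_1 = 20.5 (n_1 = 3)
R_2 = 12 (n_2 = 3)
R_3 = 51 (n_3 = 5)
R_4 = 52.5 (n_4 = 5)
Step 3: H = 12/(N(N+1)) * sum(R_i^2/n_i) - 3(N+1)
     = 12/(16*17) * (20.5^2/3 + 12^2/3 + 51^2/5 + 52.5^2/5) - 3*17
     = 0.044118 * 1259.53 - 51
     = 4.567647.
Step 4: Ties present; correction factor C = 1 - 18/(16^3 - 16) = 0.995588. Corrected H = 4.567647 / 0.995588 = 4.587888.
Step 5: Under H0, H ~ chi^2(3); p-value = 0.204584.
Step 6: alpha = 0.1. fail to reject H0.

H = 4.5879, df = 3, p = 0.204584, fail to reject H0.


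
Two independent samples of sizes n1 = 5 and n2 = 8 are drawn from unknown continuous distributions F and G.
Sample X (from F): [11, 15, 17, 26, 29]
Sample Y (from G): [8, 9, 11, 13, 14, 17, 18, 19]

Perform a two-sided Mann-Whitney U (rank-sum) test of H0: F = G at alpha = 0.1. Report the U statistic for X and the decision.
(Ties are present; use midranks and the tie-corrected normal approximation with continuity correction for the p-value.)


Step 1: Combine and sort all 13 observations; assign midranks.
sorted (value, group): (8,Y), (9,Y), (11,X), (11,Y), (13,Y), (14,Y), (15,X), (17,X), (17,Y), (18,Y), (19,Y), (26,X), (29,X)
ranks: 8->1, 9->2, 11->3.5, 11->3.5, 13->5, 14->6, 15->7, 17->8.5, 17->8.5, 18->10, 19->11, 26->12, 29->13
Step 2: Rank sum for X: R1 = 3.5 + 7 + 8.5 + 12 + 13 = 44.
Step 3: U_X = R1 - n1(n1+1)/2 = 44 - 5*6/2 = 44 - 15 = 29.
       U_Y = n1*n2 - U_X = 40 - 29 = 11.
Step 4: Ties are present, so use the tie-corrected normal approximation (with continuity correction) for the p-value.
Step 5: p-value = 0.212139; compare to alpha = 0.1. fail to reject H0.

U_X = 29, p = 0.212139, fail to reject H0 at alpha = 0.1.


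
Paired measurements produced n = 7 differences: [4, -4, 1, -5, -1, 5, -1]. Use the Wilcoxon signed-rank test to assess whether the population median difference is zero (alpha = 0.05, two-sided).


Step 1: Drop any zero differences (none here) and take |d_i|.
|d| = [4, 4, 1, 5, 1, 5, 1]
Step 2: Midrank |d_i| (ties get averaged ranks).
ranks: |4|->4.5, |4|->4.5, |1|->2, |5|->6.5, |1|->2, |5|->6.5, |1|->2
Step 3: Attach original signs; sum ranks with positive sign and with negative sign.
W+ = 4.5 + 2 + 6.5 = 13
W- = 4.5 + 6.5 + 2 + 2 = 15
(Check: W+ + W- = 28 should equal n(n+1)/2 = 28.)
Step 4: Test statistic W = min(W+, W-) = 13.
Step 5: Ties in |d|, so use the tie-corrected normal approximation.
        E[W] = n(n+1)/4 = 7*8/4 = 14.
        Tie groups: |d|=1 (t=3), |d|=4 (t=2), |d|=5 (t=2); sum(t^3 - t) = 36.
        Var[W] = n(n+1)(2n+1)/24 - sum(t^3-t)/48 = 840/24 - 36/48 = 34.25.
        z = (W - E[W]) / sqrt(Var[W]) = (13 - 14) / 5.8523 = -0.1709.
        Two-sided p = 2*Phi(z) = 0.864325.
Step 6: alpha = 0.05. fail to reject H0.

W+ = 13, W- = 15, W = min = 13, p = 0.864325, fail to reject H0.


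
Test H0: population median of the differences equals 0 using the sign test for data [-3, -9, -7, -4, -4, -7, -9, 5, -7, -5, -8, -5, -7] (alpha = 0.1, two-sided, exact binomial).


Step 1: Discard zero differences. Original n = 13; n_eff = number of nonzero differences = 13.
Nonzero differences (with sign): -3, -9, -7, -4, -4, -7, -9, +5, -7, -5, -8, -5, -7
Step 2: Count signs: positive = 1, negative = 12.
Step 3: Under H0: P(positive) = 0.5, so the number of positives S ~ Bin(13, 0.5).
Step 4: Two-sided exact p-value = sum of Bin(13,0.5) probabilities at or below the observed probability = 0.003418.
Step 5: alpha = 0.1. reject H0.

n_eff = 13, pos = 1, neg = 12, p = 0.003418, reject H0.


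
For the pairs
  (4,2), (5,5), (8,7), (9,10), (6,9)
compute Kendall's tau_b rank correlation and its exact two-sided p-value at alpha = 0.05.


Step 1: Enumerate the 10 unordered pairs (i,j) with i<j and classify each by sign(x_j-x_i) * sign(y_j-y_i).
  (1,2):dx=+1,dy=+3->C; (1,3):dx=+4,dy=+5->C; (1,4):dx=+5,dy=+8->C; (1,5):dx=+2,dy=+7->C
  (2,3):dx=+3,dy=+2->C; (2,4):dx=+4,dy=+5->C; (2,5):dx=+1,dy=+4->C; (3,4):dx=+1,dy=+3->C
  (3,5):dx=-2,dy=+2->D; (4,5):dx=-3,dy=-1->C
Step 2: C = 9, D = 1, total pairs = 10.
Step 3: tau = (C - D)/(n(n-1)/2) = (9 - 1)/10 = 0.800000.
Step 4: Exact two-sided p-value (enumerate n! = 120 permutations of y under H0): p = 0.083333.
Step 5: alpha = 0.05. fail to reject H0.

tau_b = 0.8000 (C=9, D=1), p = 0.083333, fail to reject H0.


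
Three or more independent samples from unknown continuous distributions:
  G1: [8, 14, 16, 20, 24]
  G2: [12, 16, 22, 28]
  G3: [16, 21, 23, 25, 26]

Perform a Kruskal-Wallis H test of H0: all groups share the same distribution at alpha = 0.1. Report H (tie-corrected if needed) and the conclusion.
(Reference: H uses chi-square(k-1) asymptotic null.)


Step 1: Combine all N = 14 observations and assign midranks.
sorted (value, group, rank): (8,G1,1), (12,G2,2), (14,G1,3), (16,G1,5), (16,G2,5), (16,G3,5), (20,G1,7), (21,G3,8), (22,G2,9), (23,G3,10), (24,G1,11), (25,G3,12), (26,G3,13), (28,G2,14)
Step 2: Sum ranks within each group.
R_1 = 27 (n_1 = 5)
R_2 = 30 (n_2 = 4)
R_3 = 48 (n_3 = 5)
Step 3: H = 12/(N(N+1)) * sum(R_i^2/n_i) - 3(N+1)
     = 12/(14*15) * (27^2/5 + 30^2/4 + 48^2/5) - 3*15
     = 0.057143 * 831.6 - 45
     = 2.520000.
Step 4: Ties present; correction factor C = 1 - 24/(14^3 - 14) = 0.991209. Corrected H = 2.520000 / 0.991209 = 2.542350.
Step 5: Under H0, H ~ chi^2(2); p-value = 0.280502.
Step 6: alpha = 0.1. fail to reject H0.

H = 2.5424, df = 2, p = 0.280502, fail to reject H0.


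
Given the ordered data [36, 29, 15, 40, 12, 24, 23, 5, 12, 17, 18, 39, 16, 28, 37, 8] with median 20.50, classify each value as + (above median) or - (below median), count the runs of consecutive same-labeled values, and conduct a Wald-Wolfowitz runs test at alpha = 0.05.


Step 1: Compute median = 20.50; label A = above, B = below.
Labels in order: AABABAABBBBABAAB  (n_A = 8, n_B = 8)
Step 2: Count runs R = 10.
Step 3: Under H0 (random ordering), E[R] = 2*n_A*n_B/(n_A+n_B) + 1 = 2*8*8/16 + 1 = 9.0000.
        Var[R] = 2*n_A*n_B*(2*n_A*n_B - n_A - n_B) / ((n_A+n_B)^2 * (n_A+n_B-1)) = 14336/3840 = 3.7333.
        SD[R] = 1.9322.
Step 4: Continuity-corrected z = (R - 0.5 - E[R]) / SD[R] = (10 - 0.5 - 9.0000) / 1.9322 = 0.2588.
Step 5: Two-sided p-value via normal approximation = 2*(1 - Phi(|z|)) = 0.795809.
Step 6: alpha = 0.05. fail to reject H0.

R = 10, z = 0.2588, p = 0.795809, fail to reject H0.


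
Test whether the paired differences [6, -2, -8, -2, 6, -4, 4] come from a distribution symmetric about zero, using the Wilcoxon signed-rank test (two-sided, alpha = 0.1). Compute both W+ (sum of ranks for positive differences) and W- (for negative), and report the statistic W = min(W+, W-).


Step 1: Drop any zero differences (none here) and take |d_i|.
|d| = [6, 2, 8, 2, 6, 4, 4]
Step 2: Midrank |d_i| (ties get averaged ranks).
ranks: |6|->5.5, |2|->1.5, |8|->7, |2|->1.5, |6|->5.5, |4|->3.5, |4|->3.5
Step 3: Attach original signs; sum ranks with positive sign and with negative sign.
W+ = 5.5 + 5.5 + 3.5 = 14.5
W- = 1.5 + 7 + 1.5 + 3.5 = 13.5
(Check: W+ + W- = 28 should equal n(n+1)/2 = 28.)
Step 4: Test statistic W = min(W+, W-) = 13.5.
Step 5: Ties in |d|, so use the tie-corrected normal approximation.
        E[W] = n(n+1)/4 = 7*8/4 = 14.
        Tie groups: |d|=2 (t=2), |d|=4 (t=2), |d|=6 (t=2); sum(t^3 - t) = 18.
        Var[W] = n(n+1)(2n+1)/24 - sum(t^3-t)/48 = 840/24 - 18/48 = 34.625.
        z = (W - E[W]) / sqrt(Var[W]) = (13.5 - 14) / 5.8843 = -0.0850.
        Two-sided p = 2*Phi(z) = 0.932284.
Step 6: alpha = 0.1. fail to reject H0.

W+ = 14.5, W- = 13.5, W = min = 13.5, p = 0.932284, fail to reject H0.


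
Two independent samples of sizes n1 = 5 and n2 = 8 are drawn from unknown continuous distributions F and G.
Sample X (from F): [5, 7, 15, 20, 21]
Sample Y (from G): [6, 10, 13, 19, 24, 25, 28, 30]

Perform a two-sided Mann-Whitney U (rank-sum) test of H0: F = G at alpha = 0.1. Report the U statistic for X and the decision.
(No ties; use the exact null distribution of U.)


Step 1: Combine and sort all 13 observations; assign midranks.
sorted (value, group): (5,X), (6,Y), (7,X), (10,Y), (13,Y), (15,X), (19,Y), (20,X), (21,X), (24,Y), (25,Y), (28,Y), (30,Y)
ranks: 5->1, 6->2, 7->3, 10->4, 13->5, 15->6, 19->7, 20->8, 21->9, 24->10, 25->11, 28->12, 30->13
Step 2: Rank sum for X: R1 = 1 + 3 + 6 + 8 + 9 = 27.
Step 3: U_X = R1 - n1(n1+1)/2 = 27 - 5*6/2 = 27 - 15 = 12.
       U_Y = n1*n2 - U_X = 40 - 12 = 28.
Step 4: No ties, so the exact null distribution of U (based on enumerating the C(13,5) = 1287 equally likely rank assignments) gives the two-sided p-value.
Step 5: p-value = 0.284382; compare to alpha = 0.1. fail to reject H0.

U_X = 12, p = 0.284382, fail to reject H0 at alpha = 0.1.


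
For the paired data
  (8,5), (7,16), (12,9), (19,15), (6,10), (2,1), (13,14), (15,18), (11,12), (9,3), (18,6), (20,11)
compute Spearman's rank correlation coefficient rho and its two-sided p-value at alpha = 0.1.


Step 1: Rank x and y separately (midranks; no ties here).
rank(x): 8->4, 7->3, 12->7, 19->11, 6->2, 2->1, 13->8, 15->9, 11->6, 9->5, 18->10, 20->12
rank(y): 5->3, 16->11, 9->5, 15->10, 10->6, 1->1, 14->9, 18->12, 12->8, 3->2, 6->4, 11->7
Step 2: d_i = R_x(i) - R_y(i); compute d_i^2.
  (4-3)^2=1, (3-11)^2=64, (7-5)^2=4, (11-10)^2=1, (2-6)^2=16, (1-1)^2=0, (8-9)^2=1, (9-12)^2=9, (6-8)^2=4, (5-2)^2=9, (10-4)^2=36, (12-7)^2=25
sum(d^2) = 170.
Step 3: rho = 1 - 6*170 / (12*(12^2 - 1)) = 1 - 1020/1716 = 0.405594.
Step 4: Under H0, t = rho * sqrt((n-2)/(1-rho^2)) = 1.4032 ~ t(10).
Step 5: Two-sided p-value from the t-distribution with 10 df = 0.190836.
Step 6: alpha = 0.1. fail to reject H0.

rho = 0.4056, p = 0.190836, fail to reject H0 at alpha = 0.1.


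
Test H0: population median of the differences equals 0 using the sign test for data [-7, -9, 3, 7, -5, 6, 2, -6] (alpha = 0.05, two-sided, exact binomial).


Step 1: Discard zero differences. Original n = 8; n_eff = number of nonzero differences = 8.
Nonzero differences (with sign): -7, -9, +3, +7, -5, +6, +2, -6
Step 2: Count signs: positive = 4, negative = 4.
Step 3: Under H0: P(positive) = 0.5, so the number of positives S ~ Bin(8, 0.5).
Step 4: Two-sided exact p-value = sum of Bin(8,0.5) probabilities at or below the observed probability = 1.000000.
Step 5: alpha = 0.05. fail to reject H0.

n_eff = 8, pos = 4, neg = 4, p = 1.000000, fail to reject H0.


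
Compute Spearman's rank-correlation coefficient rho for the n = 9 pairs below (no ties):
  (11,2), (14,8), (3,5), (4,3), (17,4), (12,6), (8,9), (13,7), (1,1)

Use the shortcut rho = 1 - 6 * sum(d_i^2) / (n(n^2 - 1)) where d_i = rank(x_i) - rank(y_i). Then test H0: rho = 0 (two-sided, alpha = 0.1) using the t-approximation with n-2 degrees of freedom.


Step 1: Rank x and y separately (midranks; no ties here).
rank(x): 11->5, 14->8, 3->2, 4->3, 17->9, 12->6, 8->4, 13->7, 1->1
rank(y): 2->2, 8->8, 5->5, 3->3, 4->4, 6->6, 9->9, 7->7, 1->1
Step 2: d_i = R_x(i) - R_y(i); compute d_i^2.
  (5-2)^2=9, (8-8)^2=0, (2-5)^2=9, (3-3)^2=0, (9-4)^2=25, (6-6)^2=0, (4-9)^2=25, (7-7)^2=0, (1-1)^2=0
sum(d^2) = 68.
Step 3: rho = 1 - 6*68 / (9*(9^2 - 1)) = 1 - 408/720 = 0.433333.
Step 4: Under H0, t = rho * sqrt((n-2)/(1-rho^2)) = 1.2721 ~ t(7).
Step 5: Two-sided p-value from the t-distribution with 7 df = 0.243952.
Step 6: alpha = 0.1. fail to reject H0.

rho = 0.4333, p = 0.243952, fail to reject H0 at alpha = 0.1.


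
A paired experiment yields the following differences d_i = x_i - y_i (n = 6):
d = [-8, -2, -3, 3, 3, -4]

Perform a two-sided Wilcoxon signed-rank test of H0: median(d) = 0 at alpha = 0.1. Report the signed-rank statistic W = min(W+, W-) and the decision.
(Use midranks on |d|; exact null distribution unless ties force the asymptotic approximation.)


Step 1: Drop any zero differences (none here) and take |d_i|.
|d| = [8, 2, 3, 3, 3, 4]
Step 2: Midrank |d_i| (ties get averaged ranks).
ranks: |8|->6, |2|->1, |3|->3, |3|->3, |3|->3, |4|->5
Step 3: Attach original signs; sum ranks with positive sign and with negative sign.
W+ = 3 + 3 = 6
W- = 6 + 1 + 3 + 5 = 15
(Check: W+ + W- = 21 should equal n(n+1)/2 = 21.)
Step 4: Test statistic W = min(W+, W-) = 6.
Step 5: Ties in |d|, so use the tie-corrected normal approximation.
        E[W] = n(n+1)/4 = 6*7/4 = 10.5.
        Tie groups: |d|=3 (t=3); sum(t^3 - t) = 24.
        Var[W] = n(n+1)(2n+1)/24 - sum(t^3-t)/48 = 546/24 - 24/48 = 22.25.
        z = (W - E[W]) / sqrt(Var[W]) = (6 - 10.5) / 4.7170 = -0.9540.
        Two-sided p = 2*Phi(z) = 0.340085.
Step 6: alpha = 0.1. fail to reject H0.

W+ = 6, W- = 15, W = min = 6, p = 0.340085, fail to reject H0.


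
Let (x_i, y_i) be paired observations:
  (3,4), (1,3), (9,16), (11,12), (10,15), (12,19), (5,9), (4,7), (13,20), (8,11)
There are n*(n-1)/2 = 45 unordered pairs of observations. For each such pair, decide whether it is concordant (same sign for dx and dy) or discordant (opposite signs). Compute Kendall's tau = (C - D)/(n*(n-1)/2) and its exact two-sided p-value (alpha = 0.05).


Step 1: Enumerate the 45 unordered pairs (i,j) with i<j and classify each by sign(x_j-x_i) * sign(y_j-y_i).
  (1,2):dx=-2,dy=-1->C; (1,3):dx=+6,dy=+12->C; (1,4):dx=+8,dy=+8->C; (1,5):dx=+7,dy=+11->C
  (1,6):dx=+9,dy=+15->C; (1,7):dx=+2,dy=+5->C; (1,8):dx=+1,dy=+3->C; (1,9):dx=+10,dy=+16->C
  (1,10):dx=+5,dy=+7->C; (2,3):dx=+8,dy=+13->C; (2,4):dx=+10,dy=+9->C; (2,5):dx=+9,dy=+12->C
  (2,6):dx=+11,dy=+16->C; (2,7):dx=+4,dy=+6->C; (2,8):dx=+3,dy=+4->C; (2,9):dx=+12,dy=+17->C
  (2,10):dx=+7,dy=+8->C; (3,4):dx=+2,dy=-4->D; (3,5):dx=+1,dy=-1->D; (3,6):dx=+3,dy=+3->C
  (3,7):dx=-4,dy=-7->C; (3,8):dx=-5,dy=-9->C; (3,9):dx=+4,dy=+4->C; (3,10):dx=-1,dy=-5->C
  (4,5):dx=-1,dy=+3->D; (4,6):dx=+1,dy=+7->C; (4,7):dx=-6,dy=-3->C; (4,8):dx=-7,dy=-5->C
  (4,9):dx=+2,dy=+8->C; (4,10):dx=-3,dy=-1->C; (5,6):dx=+2,dy=+4->C; (5,7):dx=-5,dy=-6->C
  (5,8):dx=-6,dy=-8->C; (5,9):dx=+3,dy=+5->C; (5,10):dx=-2,dy=-4->C; (6,7):dx=-7,dy=-10->C
  (6,8):dx=-8,dy=-12->C; (6,9):dx=+1,dy=+1->C; (6,10):dx=-4,dy=-8->C; (7,8):dx=-1,dy=-2->C
  (7,9):dx=+8,dy=+11->C; (7,10):dx=+3,dy=+2->C; (8,9):dx=+9,dy=+13->C; (8,10):dx=+4,dy=+4->C
  (9,10):dx=-5,dy=-9->C
Step 2: C = 42, D = 3, total pairs = 45.
Step 3: tau = (C - D)/(n(n-1)/2) = (42 - 3)/45 = 0.866667.
Step 4: Exact two-sided p-value (enumerate n! = 3628800 permutations of y under H0): p = 0.000115.
Step 5: alpha = 0.05. reject H0.

tau_b = 0.8667 (C=42, D=3), p = 0.000115, reject H0.


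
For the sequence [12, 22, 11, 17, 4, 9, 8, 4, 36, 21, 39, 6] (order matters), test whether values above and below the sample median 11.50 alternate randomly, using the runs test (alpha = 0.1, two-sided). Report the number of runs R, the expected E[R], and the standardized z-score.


Step 1: Compute median = 11.50; label A = above, B = below.
Labels in order: AABABBBBAAAB  (n_A = 6, n_B = 6)
Step 2: Count runs R = 6.
Step 3: Under H0 (random ordering), E[R] = 2*n_A*n_B/(n_A+n_B) + 1 = 2*6*6/12 + 1 = 7.0000.
        Var[R] = 2*n_A*n_B*(2*n_A*n_B - n_A - n_B) / ((n_A+n_B)^2 * (n_A+n_B-1)) = 4320/1584 = 2.7273.
        SD[R] = 1.6514.
Step 4: Continuity-corrected z = (R + 0.5 - E[R]) / SD[R] = (6 + 0.5 - 7.0000) / 1.6514 = -0.3028.
Step 5: Two-sided p-value via normal approximation = 2*(1 - Phi(|z|)) = 0.762069.
Step 6: alpha = 0.1. fail to reject H0.

R = 6, z = -0.3028, p = 0.762069, fail to reject H0.


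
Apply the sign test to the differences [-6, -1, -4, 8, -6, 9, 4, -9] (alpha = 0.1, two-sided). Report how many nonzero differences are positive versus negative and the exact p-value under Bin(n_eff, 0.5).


Step 1: Discard zero differences. Original n = 8; n_eff = number of nonzero differences = 8.
Nonzero differences (with sign): -6, -1, -4, +8, -6, +9, +4, -9
Step 2: Count signs: positive = 3, negative = 5.
Step 3: Under H0: P(positive) = 0.5, so the number of positives S ~ Bin(8, 0.5).
Step 4: Two-sided exact p-value = sum of Bin(8,0.5) probabilities at or below the observed probability = 0.726562.
Step 5: alpha = 0.1. fail to reject H0.

n_eff = 8, pos = 3, neg = 5, p = 0.726562, fail to reject H0.


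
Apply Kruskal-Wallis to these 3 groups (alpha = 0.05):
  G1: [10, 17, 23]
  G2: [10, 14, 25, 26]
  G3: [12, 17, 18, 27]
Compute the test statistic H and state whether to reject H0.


Step 1: Combine all N = 11 observations and assign midranks.
sorted (value, group, rank): (10,G1,1.5), (10,G2,1.5), (12,G3,3), (14,G2,4), (17,G1,5.5), (17,G3,5.5), (18,G3,7), (23,G1,8), (25,G2,9), (26,G2,10), (27,G3,11)
Step 2: Sum ranks within each group.
R_1 = 15 (n_1 = 3)
R_2 = 24.5 (n_2 = 4)
R_3 = 26.5 (n_3 = 4)
Step 3: H = 12/(N(N+1)) * sum(R_i^2/n_i) - 3(N+1)
     = 12/(11*12) * (15^2/3 + 24.5^2/4 + 26.5^2/4) - 3*12
     = 0.090909 * 400.625 - 36
     = 0.420455.
Step 4: Ties present; correction factor C = 1 - 12/(11^3 - 11) = 0.990909. Corrected H = 0.420455 / 0.990909 = 0.424312.
Step 5: Under H0, H ~ chi^2(2); p-value = 0.808839.
Step 6: alpha = 0.05. fail to reject H0.

H = 0.4243, df = 2, p = 0.808839, fail to reject H0.


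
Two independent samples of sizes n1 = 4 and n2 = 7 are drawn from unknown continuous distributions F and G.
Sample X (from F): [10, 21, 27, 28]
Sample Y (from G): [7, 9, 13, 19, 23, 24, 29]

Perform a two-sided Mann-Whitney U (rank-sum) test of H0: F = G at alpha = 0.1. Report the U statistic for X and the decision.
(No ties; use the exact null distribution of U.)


Step 1: Combine and sort all 11 observations; assign midranks.
sorted (value, group): (7,Y), (9,Y), (10,X), (13,Y), (19,Y), (21,X), (23,Y), (24,Y), (27,X), (28,X), (29,Y)
ranks: 7->1, 9->2, 10->3, 13->4, 19->5, 21->6, 23->7, 24->8, 27->9, 28->10, 29->11
Step 2: Rank sum for X: R1 = 3 + 6 + 9 + 10 = 28.
Step 3: U_X = R1 - n1(n1+1)/2 = 28 - 4*5/2 = 28 - 10 = 18.
       U_Y = n1*n2 - U_X = 28 - 18 = 10.
Step 4: No ties, so the exact null distribution of U (based on enumerating the C(11,4) = 330 equally likely rank assignments) gives the two-sided p-value.
Step 5: p-value = 0.527273; compare to alpha = 0.1. fail to reject H0.

U_X = 18, p = 0.527273, fail to reject H0 at alpha = 0.1.


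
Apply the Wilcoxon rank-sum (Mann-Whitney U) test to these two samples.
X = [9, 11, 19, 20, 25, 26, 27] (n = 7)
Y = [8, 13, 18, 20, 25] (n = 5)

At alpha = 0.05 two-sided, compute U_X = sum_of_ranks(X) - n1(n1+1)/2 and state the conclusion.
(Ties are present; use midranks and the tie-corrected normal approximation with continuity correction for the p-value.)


Step 1: Combine and sort all 12 observations; assign midranks.
sorted (value, group): (8,Y), (9,X), (11,X), (13,Y), (18,Y), (19,X), (20,X), (20,Y), (25,X), (25,Y), (26,X), (27,X)
ranks: 8->1, 9->2, 11->3, 13->4, 18->5, 19->6, 20->7.5, 20->7.5, 25->9.5, 25->9.5, 26->11, 27->12
Step 2: Rank sum for X: R1 = 2 + 3 + 6 + 7.5 + 9.5 + 11 + 12 = 51.
Step 3: U_X = R1 - n1(n1+1)/2 = 51 - 7*8/2 = 51 - 28 = 23.
       U_Y = n1*n2 - U_X = 35 - 23 = 12.
Step 4: Ties are present, so use the tie-corrected normal approximation (with continuity correction) for the p-value.
Step 5: p-value = 0.415157; compare to alpha = 0.05. fail to reject H0.

U_X = 23, p = 0.415157, fail to reject H0 at alpha = 0.05.


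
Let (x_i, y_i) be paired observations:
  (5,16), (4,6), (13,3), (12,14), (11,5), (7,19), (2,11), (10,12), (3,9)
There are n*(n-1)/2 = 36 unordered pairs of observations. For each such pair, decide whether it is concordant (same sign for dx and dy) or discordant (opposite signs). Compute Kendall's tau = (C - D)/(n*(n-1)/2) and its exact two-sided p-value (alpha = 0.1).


Step 1: Enumerate the 36 unordered pairs (i,j) with i<j and classify each by sign(x_j-x_i) * sign(y_j-y_i).
  (1,2):dx=-1,dy=-10->C; (1,3):dx=+8,dy=-13->D; (1,4):dx=+7,dy=-2->D; (1,5):dx=+6,dy=-11->D
  (1,6):dx=+2,dy=+3->C; (1,7):dx=-3,dy=-5->C; (1,8):dx=+5,dy=-4->D; (1,9):dx=-2,dy=-7->C
  (2,3):dx=+9,dy=-3->D; (2,4):dx=+8,dy=+8->C; (2,5):dx=+7,dy=-1->D; (2,6):dx=+3,dy=+13->C
  (2,7):dx=-2,dy=+5->D; (2,8):dx=+6,dy=+6->C; (2,9):dx=-1,dy=+3->D; (3,4):dx=-1,dy=+11->D
  (3,5):dx=-2,dy=+2->D; (3,6):dx=-6,dy=+16->D; (3,7):dx=-11,dy=+8->D; (3,8):dx=-3,dy=+9->D
  (3,9):dx=-10,dy=+6->D; (4,5):dx=-1,dy=-9->C; (4,6):dx=-5,dy=+5->D; (4,7):dx=-10,dy=-3->C
  (4,8):dx=-2,dy=-2->C; (4,9):dx=-9,dy=-5->C; (5,6):dx=-4,dy=+14->D; (5,7):dx=-9,dy=+6->D
  (5,8):dx=-1,dy=+7->D; (5,9):dx=-8,dy=+4->D; (6,7):dx=-5,dy=-8->C; (6,8):dx=+3,dy=-7->D
  (6,9):dx=-4,dy=-10->C; (7,8):dx=+8,dy=+1->C; (7,9):dx=+1,dy=-2->D; (8,9):dx=-7,dy=-3->C
Step 2: C = 15, D = 21, total pairs = 36.
Step 3: tau = (C - D)/(n(n-1)/2) = (15 - 21)/36 = -0.166667.
Step 4: Exact two-sided p-value (enumerate n! = 362880 permutations of y under H0): p = 0.612202.
Step 5: alpha = 0.1. fail to reject H0.

tau_b = -0.1667 (C=15, D=21), p = 0.612202, fail to reject H0.


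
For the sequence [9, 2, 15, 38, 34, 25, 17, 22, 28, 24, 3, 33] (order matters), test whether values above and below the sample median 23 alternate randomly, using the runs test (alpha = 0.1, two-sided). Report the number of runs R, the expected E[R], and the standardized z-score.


Step 1: Compute median = 23; label A = above, B = below.
Labels in order: BBBAAABBAABA  (n_A = 6, n_B = 6)
Step 2: Count runs R = 6.
Step 3: Under H0 (random ordering), E[R] = 2*n_A*n_B/(n_A+n_B) + 1 = 2*6*6/12 + 1 = 7.0000.
        Var[R] = 2*n_A*n_B*(2*n_A*n_B - n_A - n_B) / ((n_A+n_B)^2 * (n_A+n_B-1)) = 4320/1584 = 2.7273.
        SD[R] = 1.6514.
Step 4: Continuity-corrected z = (R + 0.5 - E[R]) / SD[R] = (6 + 0.5 - 7.0000) / 1.6514 = -0.3028.
Step 5: Two-sided p-value via normal approximation = 2*(1 - Phi(|z|)) = 0.762069.
Step 6: alpha = 0.1. fail to reject H0.

R = 6, z = -0.3028, p = 0.762069, fail to reject H0.


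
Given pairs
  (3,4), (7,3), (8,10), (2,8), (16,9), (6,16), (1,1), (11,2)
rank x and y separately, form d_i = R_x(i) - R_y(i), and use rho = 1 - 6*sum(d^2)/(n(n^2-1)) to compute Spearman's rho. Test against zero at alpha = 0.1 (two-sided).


Step 1: Rank x and y separately (midranks; no ties here).
rank(x): 3->3, 7->5, 8->6, 2->2, 16->8, 6->4, 1->1, 11->7
rank(y): 4->4, 3->3, 10->7, 8->5, 9->6, 16->8, 1->1, 2->2
Step 2: d_i = R_x(i) - R_y(i); compute d_i^2.
  (3-4)^2=1, (5-3)^2=4, (6-7)^2=1, (2-5)^2=9, (8-6)^2=4, (4-8)^2=16, (1-1)^2=0, (7-2)^2=25
sum(d^2) = 60.
Step 3: rho = 1 - 6*60 / (8*(8^2 - 1)) = 1 - 360/504 = 0.285714.
Step 4: Under H0, t = rho * sqrt((n-2)/(1-rho^2)) = 0.7303 ~ t(6).
Step 5: Two-sided p-value from the t-distribution with 6 df = 0.492726.
Step 6: alpha = 0.1. fail to reject H0.

rho = 0.2857, p = 0.492726, fail to reject H0 at alpha = 0.1.


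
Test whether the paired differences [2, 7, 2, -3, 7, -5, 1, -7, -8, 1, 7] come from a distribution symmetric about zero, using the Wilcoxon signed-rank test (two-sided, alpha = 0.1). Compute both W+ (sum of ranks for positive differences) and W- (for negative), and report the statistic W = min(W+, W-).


Step 1: Drop any zero differences (none here) and take |d_i|.
|d| = [2, 7, 2, 3, 7, 5, 1, 7, 8, 1, 7]
Step 2: Midrank |d_i| (ties get averaged ranks).
ranks: |2|->3.5, |7|->8.5, |2|->3.5, |3|->5, |7|->8.5, |5|->6, |1|->1.5, |7|->8.5, |8|->11, |1|->1.5, |7|->8.5
Step 3: Attach original signs; sum ranks with positive sign and with negative sign.
W+ = 3.5 + 8.5 + 3.5 + 8.5 + 1.5 + 1.5 + 8.5 = 35.5
W- = 5 + 6 + 8.5 + 11 = 30.5
(Check: W+ + W- = 66 should equal n(n+1)/2 = 66.)
Step 4: Test statistic W = min(W+, W-) = 30.5.
Step 5: Ties in |d|, so use the tie-corrected normal approximation.
        E[W] = n(n+1)/4 = 11*12/4 = 33.
        Tie groups: |d|=1 (t=2), |d|=2 (t=2), |d|=7 (t=4); sum(t^3 - t) = 72.
        Var[W] = n(n+1)(2n+1)/24 - sum(t^3-t)/48 = 3036/24 - 72/48 = 125.
        z = (W - E[W]) / sqrt(Var[W]) = (30.5 - 33) / 11.1803 = -0.2236.
        Two-sided p = 2*Phi(z) = 0.823063.
Step 6: alpha = 0.1. fail to reject H0.

W+ = 35.5, W- = 30.5, W = min = 30.5, p = 0.823063, fail to reject H0.


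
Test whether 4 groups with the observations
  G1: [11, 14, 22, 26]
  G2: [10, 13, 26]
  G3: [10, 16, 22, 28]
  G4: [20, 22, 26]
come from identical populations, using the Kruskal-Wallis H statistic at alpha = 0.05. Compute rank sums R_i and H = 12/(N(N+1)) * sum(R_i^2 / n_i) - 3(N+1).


Step 1: Combine all N = 14 observations and assign midranks.
sorted (value, group, rank): (10,G2,1.5), (10,G3,1.5), (11,G1,3), (13,G2,4), (14,G1,5), (16,G3,6), (20,G4,7), (22,G1,9), (22,G3,9), (22,G4,9), (26,G1,12), (26,G2,12), (26,G4,12), (28,G3,14)
Step 2: Sum ranks within each group.
R_1 = 29 (n_1 = 4)
R_2 = 17.5 (n_2 = 3)
R_3 = 30.5 (n_3 = 4)
R_4 = 28 (n_4 = 3)
Step 3: H = 12/(N(N+1)) * sum(R_i^2/n_i) - 3(N+1)
     = 12/(14*15) * (29^2/4 + 17.5^2/3 + 30.5^2/4 + 28^2/3) - 3*15
     = 0.057143 * 806.229 - 45
     = 1.070238.
Step 4: Ties present; correction factor C = 1 - 54/(14^3 - 14) = 0.980220. Corrected H = 1.070238 / 0.980220 = 1.091835.
Step 5: Under H0, H ~ chi^2(3); p-value = 0.779046.
Step 6: alpha = 0.05. fail to reject H0.

H = 1.0918, df = 3, p = 0.779046, fail to reject H0.


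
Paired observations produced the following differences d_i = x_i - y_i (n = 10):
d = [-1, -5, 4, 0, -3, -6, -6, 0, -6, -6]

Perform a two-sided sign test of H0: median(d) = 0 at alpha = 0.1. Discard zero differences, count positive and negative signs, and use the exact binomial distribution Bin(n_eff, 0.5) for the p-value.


Step 1: Discard zero differences. Original n = 10; n_eff = number of nonzero differences = 8.
Nonzero differences (with sign): -1, -5, +4, -3, -6, -6, -6, -6
Step 2: Count signs: positive = 1, negative = 7.
Step 3: Under H0: P(positive) = 0.5, so the number of positives S ~ Bin(8, 0.5).
Step 4: Two-sided exact p-value = sum of Bin(8,0.5) probabilities at or below the observed probability = 0.070312.
Step 5: alpha = 0.1. reject H0.

n_eff = 8, pos = 1, neg = 7, p = 0.070312, reject H0.


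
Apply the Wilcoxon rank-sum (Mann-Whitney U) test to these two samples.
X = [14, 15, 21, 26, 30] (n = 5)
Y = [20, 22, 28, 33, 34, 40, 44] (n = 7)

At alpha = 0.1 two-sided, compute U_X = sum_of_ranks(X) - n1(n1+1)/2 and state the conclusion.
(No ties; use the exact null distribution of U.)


Step 1: Combine and sort all 12 observations; assign midranks.
sorted (value, group): (14,X), (15,X), (20,Y), (21,X), (22,Y), (26,X), (28,Y), (30,X), (33,Y), (34,Y), (40,Y), (44,Y)
ranks: 14->1, 15->2, 20->3, 21->4, 22->5, 26->6, 28->7, 30->8, 33->9, 34->10, 40->11, 44->12
Step 2: Rank sum for X: R1 = 1 + 2 + 4 + 6 + 8 = 21.
Step 3: U_X = R1 - n1(n1+1)/2 = 21 - 5*6/2 = 21 - 15 = 6.
       U_Y = n1*n2 - U_X = 35 - 6 = 29.
Step 4: No ties, so the exact null distribution of U (based on enumerating the C(12,5) = 792 equally likely rank assignments) gives the two-sided p-value.
Step 5: p-value = 0.073232; compare to alpha = 0.1. reject H0.

U_X = 6, p = 0.073232, reject H0 at alpha = 0.1.
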